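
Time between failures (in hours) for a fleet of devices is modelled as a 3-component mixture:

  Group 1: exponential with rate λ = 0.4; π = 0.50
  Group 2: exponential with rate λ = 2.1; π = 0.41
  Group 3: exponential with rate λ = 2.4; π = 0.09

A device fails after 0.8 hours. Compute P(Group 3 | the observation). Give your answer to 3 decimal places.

By Bayes' theorem, P(k | x) = π_k f_k(x) / Σ_j π_j f_j(x).
Component likelihoods at x = 0.8 hours:
  f_1 = 0.4·e^(−0.4·0.8) = 0.4·e^(−0.3200) = 0.29046
  f_2 = 2.1·e^(−2.1·0.8) = 2.1·e^(−1.6800) = 0.391385
  f_3 = 2.4·e^(−2.4·0.8) = 2.4·e^(−1.9200) = 0.351857
Weight by the priors:
  π_1·f_1 = 0.50 × 0.29046 = 0.14523
  π_2·f_2 = 0.41 × 0.391385 = 0.160468
  π_3·f_3 = 0.09 × 0.351857 = 0.0316671
Sum: 0.14523 + 0.160468 + 0.0316671 = 0.337365
P(Group 3 | 0.8 hours) ≈ 0.094

0.094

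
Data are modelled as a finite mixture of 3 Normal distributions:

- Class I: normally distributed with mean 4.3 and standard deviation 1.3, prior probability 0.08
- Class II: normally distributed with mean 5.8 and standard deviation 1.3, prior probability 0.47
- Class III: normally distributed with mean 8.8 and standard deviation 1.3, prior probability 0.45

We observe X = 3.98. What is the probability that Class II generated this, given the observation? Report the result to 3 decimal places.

0.693

P(component k | x) = P(Z=k)·f_k(x) / marginal(x), where marginal(x) = Σ_j P(Z=j)·f_j(x).
Evaluate each component's likelihood at the observed value:
  L_I = 0.297721
  L_II = 0.115175
  L_III = 0.000317576
Multiply by the mixture weights:
  P(Z=I)·L_I = 0.08 × 0.297721 = 0.0238177
  P(Z=II)·L_II = 0.47 × 0.115175 = 0.0541322
  P(Z=III)·L_III = 0.45 × 0.000317576 = 0.000142909
Denominator: 0.0238177 + 0.0541322 + 0.000142909 = 0.0780928
Responsibility of Class II: 0.0541322 / 0.0780928 ≈ 0.693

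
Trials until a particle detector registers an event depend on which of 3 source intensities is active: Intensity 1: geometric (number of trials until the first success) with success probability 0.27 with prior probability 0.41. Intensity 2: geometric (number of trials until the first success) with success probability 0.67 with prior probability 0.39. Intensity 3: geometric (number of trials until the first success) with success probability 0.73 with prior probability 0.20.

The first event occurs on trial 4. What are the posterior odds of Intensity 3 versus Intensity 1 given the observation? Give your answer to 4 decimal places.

0.0667

Since P(k|x) ∝ P(Z=k) f_k(x), the posterior odds are P(Z=i) f_i(x) / (P(Z=j) f_j(x)).
Geometric probabilities:
  p_1 = 0.27·(1−0.27)^3 = 0.27·0.389017 = 0.105035
  p_2 = 0.67·(1−0.67)^3 = 0.67·0.035937 = 0.0240778
  p_3 = 0.73·(1−0.73)^3 = 0.73·0.019683 = 0.0143686
Odds = (0.20/0.41) × (0.0143686/0.105035) = 0.487805 × 0.136799 ≈ 0.0667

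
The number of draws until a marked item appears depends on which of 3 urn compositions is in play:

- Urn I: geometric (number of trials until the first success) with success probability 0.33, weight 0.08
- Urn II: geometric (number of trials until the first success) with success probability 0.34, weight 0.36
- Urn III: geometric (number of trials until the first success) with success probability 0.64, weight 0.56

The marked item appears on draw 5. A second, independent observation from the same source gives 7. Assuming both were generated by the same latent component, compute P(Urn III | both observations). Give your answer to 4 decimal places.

The responsibility of component k is P(Z=k) f_k(x) divided by Σ_j P(Z=j) f_j(x).
Since both observations come from the same component, the likelihood for component k is f_k(x₁)·f_k(x₂).
  L_I = [0.33·(1−0.33)^4 = 0.33·0.201511 = 0.0664987] × [0.0298513] = 0.00198507
  L_II = [0.34·(1−0.34)^4 = 0.34·0.189747 = 0.0645141] × [0.0281023] = 0.001813
  L_III = [0.64·(1−0.64)^4 = 0.64·0.0167962 = 0.0107495] × [0.00139314] = 1.49756e-05
Prior × likelihood for each component:
  P(Z=I)·L_I = 0.08 × 0.00198507 = 0.000158806
  P(Z=II)·L_II = 0.36 × 0.001813 = 0.000652679
  P(Z=III)·L_III = 0.56 × 1.49756e-05 = 8.38635e-06
Normaliser: 0.000158806 + 0.000652679 + 8.38635e-06 = 0.000819871
Responsibility of Urn III: 8.38635e-06 / 0.000819871 ≈ 0.0102

0.0102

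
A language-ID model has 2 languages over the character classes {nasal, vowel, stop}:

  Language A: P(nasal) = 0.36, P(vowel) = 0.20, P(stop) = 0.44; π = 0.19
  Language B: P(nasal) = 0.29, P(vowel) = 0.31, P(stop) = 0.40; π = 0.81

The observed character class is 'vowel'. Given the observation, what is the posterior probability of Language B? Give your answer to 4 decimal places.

0.8686

Apply Bayes' rule: the posterior for each component is proportional to its prior times its likelihood at x.
Evaluate each component's likelihood at the observed value:
  L_A = 0.2
  L_B = 0.31
Prior × likelihood for each component:
  π_A·L_A = 0.19 × 0.2 = 0.038
  π_B·L_B = 0.81 × 0.31 = 0.2511
Denominator: 0.038 + 0.2511 = 0.2891
So the posterior for Language B is 0.2511 / 0.2891 ≈ 0.8686.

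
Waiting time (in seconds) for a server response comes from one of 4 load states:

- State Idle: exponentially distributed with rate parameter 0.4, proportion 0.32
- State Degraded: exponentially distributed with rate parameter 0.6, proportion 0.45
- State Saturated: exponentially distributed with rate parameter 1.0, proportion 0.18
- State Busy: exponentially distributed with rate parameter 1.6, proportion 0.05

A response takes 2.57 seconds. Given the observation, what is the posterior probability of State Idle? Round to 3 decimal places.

Apply Bayes' rule: the posterior for each component is proportional to its prior times its likelihood at x.
Evaluate each component's likelihood at the observed value:
  p_Idle = 0.4·e^(−0.4·2.57) = 0.4·e^(−1.0280) = 0.143089
  p_Degraded = 0.6·e^(−0.6·2.57) = 0.6·e^(−1.5420) = 0.128372
  p_Saturated = 1.0·e^(−1.0·2.57) = 1.0·e^(−2.5700) = 0.0765355
  p_Busy = 1.6·e^(−1.6·2.57) = 1.6·e^(−4.1120) = 0.0262
Prior × likelihood for each component:
  π_Idle·p_Idle = 0.32 × 0.143089 = 0.0457884
  π_Degraded·p_Degraded = 0.45 × 0.128372 = 0.0577672
  π_Saturated·p_Saturated = 0.18 × 0.0765355 = 0.0137764
  π_Busy·p_Busy = 0.05 × 0.0262 = 0.00131
Normaliser: 0.0457884 + 0.0577672 + 0.0137764 + 0.00131 = 0.118642
Responsibility of State Idle: 0.0457884 / 0.118642 ≈ 0.386

0.386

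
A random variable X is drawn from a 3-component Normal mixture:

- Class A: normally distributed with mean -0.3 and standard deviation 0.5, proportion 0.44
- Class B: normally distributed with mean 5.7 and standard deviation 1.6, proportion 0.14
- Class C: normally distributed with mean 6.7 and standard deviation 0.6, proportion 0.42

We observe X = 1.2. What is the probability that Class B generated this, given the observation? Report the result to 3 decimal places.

By Bayes' theorem, P(k | x) = π_k f_k(x) / Σ_j π_j f_j(x).
Evaluate each component's likelihood at the observed value:
  p_A = (1/(0.5·√(2π)))·exp(−(1.2−-0.3)²/(2·0.5²)) = 0.797885·exp(-4.50000) = 0.0088637
  p_B = (1/(1.6·√(2π)))·exp(−(1.2−5.7)²/(2·1.6²)) = 0.249339·exp(-3.95508) = 0.00477663
  p_C = (1/(0.6·√(2π)))·exp(−(1.2−6.7)²/(2·0.6²)) = 0.664904·exp(-42.01389) = 3.77015e-19
Prior × likelihood for each component:
  π_A·p_A = 0.44 × 0.0088637 = 0.00390003
  π_B·p_B = 0.14 × 0.00477663 = 0.000668728
  π_C·p_C = 0.42 × 3.77015e-19 = 1.58346e-19
Denominator: 0.00390003 + 0.000668728 + 1.58346e-19 = 0.00456875
So the posterior for Class B is 0.000668728 / 0.00456875 ≈ 0.146.

0.146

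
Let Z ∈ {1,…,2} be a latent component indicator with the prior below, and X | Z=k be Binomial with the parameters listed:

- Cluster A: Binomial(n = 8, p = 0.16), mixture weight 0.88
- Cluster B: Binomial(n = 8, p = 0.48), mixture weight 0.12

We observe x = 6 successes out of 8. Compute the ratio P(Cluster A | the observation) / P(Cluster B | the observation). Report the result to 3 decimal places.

0.026

Posterior odds = (π_i f_i(x)) / (π_j f_j(x)); the normalising sum cancels.
Binomial probabilities:
  L_A = C(8,6)·0.16^6·0.84^2 = 28·1.67772e-05·0.7056 = 0.000331464
  L_B = C(8,6)·0.48^6·0.52^2 = 28·0.0122306·0.2704 = 0.0926002
Posterior odds = (π_A·L_A) / (π_B·L_B) = (0.88·0.000331464) / (0.12·0.0926002) = 0.000291688 / 0.011112 ≈ 0.026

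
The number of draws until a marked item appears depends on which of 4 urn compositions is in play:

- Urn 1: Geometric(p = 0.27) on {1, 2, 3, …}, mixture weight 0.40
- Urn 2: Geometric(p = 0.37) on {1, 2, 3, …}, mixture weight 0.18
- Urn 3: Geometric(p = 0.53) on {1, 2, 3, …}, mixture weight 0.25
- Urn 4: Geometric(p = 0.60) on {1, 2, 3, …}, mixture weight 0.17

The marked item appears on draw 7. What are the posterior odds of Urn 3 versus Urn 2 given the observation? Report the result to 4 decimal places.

0.3430

Only the two components matter; the odds are (π_i f_i(x)) / (π_j f_j(x)).
Evaluate each component's likelihood at the observed value:
  f_1 = 0.27·(1−0.27)^6 = 0.27·0.151334 = 0.0408602
  f_2 = 0.37·(1−0.37)^6 = 0.37·0.0625235 = 0.0231337
  f_3 = 0.53·(1−0.53)^6 = 0.53·0.0107792 = 0.00571298
  f_4 = 0.60·(1−0.60)^6 = 0.60·0.004096 = 0.0024576
Posterior odds = (π_3·f_3) / (π_2·f_2) = (0.25·0.00571298) / (0.18·0.0231337) = 0.00142825 / 0.00416407 ≈ 0.3430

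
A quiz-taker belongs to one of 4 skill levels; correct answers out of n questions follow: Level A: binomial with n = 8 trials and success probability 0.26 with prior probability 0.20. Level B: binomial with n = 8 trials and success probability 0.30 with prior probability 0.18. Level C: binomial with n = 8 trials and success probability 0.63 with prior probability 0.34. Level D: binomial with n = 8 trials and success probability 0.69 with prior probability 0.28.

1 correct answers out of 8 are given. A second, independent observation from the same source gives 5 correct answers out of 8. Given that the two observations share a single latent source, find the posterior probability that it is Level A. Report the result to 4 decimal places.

Posterior ∝ prior × likelihood, so P(k | x) ∝ P(Z=k) f_k(x); normalise over all components.
Since both observations come from the same component, the likelihood for component k is f_k(x₁)·f_k(x₂).
  L_A = [C(8,1)·0.26^1·0.74^7 = 8·0.26·0.121513 = 0.252747] × [0.0269619] = 0.00681452
  L_B = [C(8,1)·0.30^1·0.70^7 = 8·0.3·0.0823543 = 0.19765] × [0.0466754] = 0.00922542
  L_C = [C(8,1)·0.63^1·0.37^7 = 8·0.63·0.000949319 = 0.00478457] × [0.281511] = 0.00134691
  L_D = [C(8,1)·0.69^1·0.31^7 = 8·0.69·0.000275126 = 0.0015187] × [0.260927] = 0.000396268
Multiply by the mixture weights:
  P(Z=A)·L_A = 0.20 × 0.00681452 = 0.0013629
  P(Z=B)·L_B = 0.18 × 0.00922542 = 0.00166057
  P(Z=C)·L_C = 0.34 × 0.00134691 = 0.000457949
  P(Z=D)·L_D = 0.28 × 0.000396268 = 0.000110955
Sum: 0.0013629 + 0.00166057 + 0.000457949 + 0.000110955 = 0.00359238
Responsibility of Level A: 0.0013629 / 0.00359238 ≈ 0.3794

0.3794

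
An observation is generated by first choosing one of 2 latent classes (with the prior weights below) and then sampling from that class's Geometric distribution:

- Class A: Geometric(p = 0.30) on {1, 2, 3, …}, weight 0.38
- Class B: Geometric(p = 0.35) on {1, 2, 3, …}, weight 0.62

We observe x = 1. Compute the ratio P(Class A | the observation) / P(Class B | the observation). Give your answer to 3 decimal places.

Posterior odds = (π_i f_i(x)) / (π_j f_j(x)); the normalising sum cancels.
Component likelihoods at x = 1:
  L_A = 0.3
  L_B = 0.35
Odds = (0.38/0.62) × (0.3/0.35) = 0.612903 × 0.857143 ≈ 0.525

0.525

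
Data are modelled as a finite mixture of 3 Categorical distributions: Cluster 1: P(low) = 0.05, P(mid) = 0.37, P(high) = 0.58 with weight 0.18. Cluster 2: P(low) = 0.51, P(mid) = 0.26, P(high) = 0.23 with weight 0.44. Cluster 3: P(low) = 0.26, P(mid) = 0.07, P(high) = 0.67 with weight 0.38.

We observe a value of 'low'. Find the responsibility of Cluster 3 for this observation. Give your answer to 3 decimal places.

0.297

By Bayes' theorem, P(k | x) = π_k f_k(x) / Σ_j π_j f_j(x).
Categorical probabilities:
  f_1 = P(low | comp) = 0.05
  f_2 = P(low | comp) = 0.51
  f_3 = P(low | comp) = 0.26
Prior × likelihood for each component:
  π_1·f_1 = 0.18 × 0.05 = 0.009
  π_2·f_2 = 0.44 × 0.51 = 0.2244
  π_3·f_3 = 0.38 × 0.26 = 0.0988
Normaliser: 0.009 + 0.2244 + 0.0988 = 0.3322
P(Cluster 3 | x) = 0.0988 / 0.3322 ≈ 0.297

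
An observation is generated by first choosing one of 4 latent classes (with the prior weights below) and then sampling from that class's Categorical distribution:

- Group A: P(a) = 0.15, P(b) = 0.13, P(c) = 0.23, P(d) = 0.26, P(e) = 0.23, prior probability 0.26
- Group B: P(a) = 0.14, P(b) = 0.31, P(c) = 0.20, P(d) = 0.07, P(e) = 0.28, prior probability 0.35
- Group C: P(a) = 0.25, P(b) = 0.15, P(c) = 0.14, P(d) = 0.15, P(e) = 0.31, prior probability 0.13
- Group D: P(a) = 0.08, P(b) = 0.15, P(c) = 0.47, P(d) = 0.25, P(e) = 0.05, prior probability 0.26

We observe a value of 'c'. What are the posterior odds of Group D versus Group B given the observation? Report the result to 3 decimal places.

Since P(k|x) ∝ π_k f_k(x), the posterior odds are π_i f_i(x) / (π_j f_j(x)).
Evaluate each component's likelihood at the observed value:
  L_A = 0.23
  L_B = 0.2
  L_C = 0.14
  L_D = 0.47
Posterior odds = (π_D·L_D) / (π_B·L_B) = (0.26·0.47) / (0.35·0.2) = 0.1222 / 0.07 ≈ 1.746

1.746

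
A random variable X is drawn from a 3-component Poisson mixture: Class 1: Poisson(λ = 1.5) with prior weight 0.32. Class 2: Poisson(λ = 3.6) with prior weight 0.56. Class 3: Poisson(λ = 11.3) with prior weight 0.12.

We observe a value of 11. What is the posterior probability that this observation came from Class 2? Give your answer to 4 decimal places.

P(component k | x) = P(Z=k)·f_k(x) / marginal(x), where marginal(x) = Σ_j P(Z=j)·f_j(x).
Evaluate each component's likelihood at the observed value:
  L_1 = e^(−1.5)·1.5^11/11! = 4.83511e-07
  L_2 = e^(−3.6)·3.6^11/11! = 0.000900973
  L_3 = e^(−11.3)·11.3^11/11! = 0.118899
Weight by the priors:
  P(Z=1)·L_1 = 0.32 × 4.83511e-07 = 1.54724e-07
  P(Z=2)·L_2 = 0.56 × 0.000900973 = 0.000504545
  P(Z=3)·L_3 = 0.12 × 0.118899 = 0.0142679
Evidence: 1.54724e-07 + 0.000504545 + 0.0142679 = 0.0147726
P(Class 2 | x) ≈ 0.0342

0.0342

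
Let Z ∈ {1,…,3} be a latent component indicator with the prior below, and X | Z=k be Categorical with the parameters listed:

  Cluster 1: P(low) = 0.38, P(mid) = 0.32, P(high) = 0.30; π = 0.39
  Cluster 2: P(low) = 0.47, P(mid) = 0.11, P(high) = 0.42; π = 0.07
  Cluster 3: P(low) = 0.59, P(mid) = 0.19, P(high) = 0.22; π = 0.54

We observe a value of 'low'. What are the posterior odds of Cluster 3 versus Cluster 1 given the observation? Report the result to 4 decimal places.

2.1498

The posterior odds equal the prior odds times the likelihood ratio: (π_i/π_j)·(f_i(x)/f_j(x)).
Evaluate each component's likelihood at the observed value:
  f_1 = 0.38
  f_2 = 0.47
  f_3 = 0.59
0.3186 / 0.1482 ≈ 2.1498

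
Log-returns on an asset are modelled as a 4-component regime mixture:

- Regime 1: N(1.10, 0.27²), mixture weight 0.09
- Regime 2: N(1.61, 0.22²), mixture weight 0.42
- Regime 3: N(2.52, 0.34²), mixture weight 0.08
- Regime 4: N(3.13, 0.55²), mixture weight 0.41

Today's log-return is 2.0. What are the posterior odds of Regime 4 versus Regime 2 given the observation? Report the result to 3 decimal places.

Since P(k|x) ∝ π_k f_k(x), the posterior odds are π_i f_i(x) / (π_j f_j(x)).
Normal densities:
  p_1 = (1/(0.27·√(2π)))·exp(−(2.0−1.10)²/(2·0.27²)) = 1.477564·exp(-5.55556) = 0.00571214
  p_2 = (1/(0.22·√(2π)))·exp(−(2.0−1.61)²/(2·0.22²)) = 1.813374·exp(-1.57128) = 0.376781
  p_3 = (1/(0.34·√(2π)))·exp(−(2.0−2.52)²/(2·0.34²)) = 1.173360·exp(-1.16955) = 0.364336
  p_4 = (1/(0.55·√(2π)))·exp(−(2.0−3.13)²/(2·0.55²)) = 0.725350·exp(-2.11058) = 0.0878891
Odds = (0.41/0.42) × (0.0878891/0.376781) = 0.97619 × 0.233263 ≈ 0.228

0.228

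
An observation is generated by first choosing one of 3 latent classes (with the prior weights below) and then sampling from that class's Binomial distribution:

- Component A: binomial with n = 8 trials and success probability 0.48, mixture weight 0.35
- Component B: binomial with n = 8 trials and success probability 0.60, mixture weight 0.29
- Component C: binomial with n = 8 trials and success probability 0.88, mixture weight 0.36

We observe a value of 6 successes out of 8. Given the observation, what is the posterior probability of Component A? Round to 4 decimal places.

Posterior ∝ prior × likelihood, so P(k | x) ∝ π_k f_k(x); normalise over all components.
Binomial probabilities:
  f_A = 0.0926002
  f_B = 0.209019
  f_C = 0.187248
Unnormalised posteriors:
  π_A·f_A = 0.35 × 0.0926002 = 0.0324101
  π_B·f_B = 0.29 × 0.209019 = 0.0606155
  π_C·f_C = 0.36 × 0.187248 = 0.0674092
Denominator: 0.0324101 + 0.0606155 + 0.0674092 = 0.160435
P(Component A | the observation) ≈ 0.2020

0.2020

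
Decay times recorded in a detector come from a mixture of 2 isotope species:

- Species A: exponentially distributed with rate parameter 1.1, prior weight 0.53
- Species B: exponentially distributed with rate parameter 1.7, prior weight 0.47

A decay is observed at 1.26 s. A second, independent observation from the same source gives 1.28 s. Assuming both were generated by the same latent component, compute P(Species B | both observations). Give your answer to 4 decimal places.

The responsibility of component k is π_k f_k(x) divided by Σ_j π_j f_j(x).
Since both observations come from the same component, the likelihood for component k is f_k(x₁)·f_k(x₂).
  f_A = [1.1·e^(−1.1·1.26) = 1.1·e^(−1.3860) = 0.275081] × [0.269095] = 0.074023
  f_B = [1.7·e^(−1.7·1.26) = 1.7·e^(−2.1420) = 0.199614] × [0.192941] = 0.0385136
Multiply by the mixture weights:
  π_A·f_A = 0.53 × 0.074023 = 0.0392322
  π_B·f_B = 0.47 × 0.0385136 = 0.0181014
Normaliser: 0.0392322 + 0.0181014 = 0.0573336
Responsibility of Species B: 0.0181014 / 0.0573336 ≈ 0.3157

0.3157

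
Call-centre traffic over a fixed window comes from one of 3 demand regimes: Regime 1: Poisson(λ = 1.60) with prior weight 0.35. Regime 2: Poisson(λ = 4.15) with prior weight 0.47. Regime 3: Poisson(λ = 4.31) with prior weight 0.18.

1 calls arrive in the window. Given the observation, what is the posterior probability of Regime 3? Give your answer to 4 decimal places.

P(component k | x) = π_k·f_k(x) / marginal(x), where marginal(x) = Σ_j π_j·f_j(x).
Poisson probabilities:
  p_1 = 0.323034
  p_2 = 0.0654223
  p_3 = 0.0578986
Prior × likelihood for each component:
  π_1·p_1 = 0.35 × 0.323034 = 0.113062
  π_2·p_2 = 0.47 × 0.0654223 = 0.0307485
  π_3·p_3 = 0.18 × 0.0578986 = 0.0104217
Marginal: 0.113062 + 0.0307485 + 0.0104217 = 0.154232
P(Regime 3 | 1 calls) = 0.0104217 / 0.154232 ≈ 0.0676

0.0676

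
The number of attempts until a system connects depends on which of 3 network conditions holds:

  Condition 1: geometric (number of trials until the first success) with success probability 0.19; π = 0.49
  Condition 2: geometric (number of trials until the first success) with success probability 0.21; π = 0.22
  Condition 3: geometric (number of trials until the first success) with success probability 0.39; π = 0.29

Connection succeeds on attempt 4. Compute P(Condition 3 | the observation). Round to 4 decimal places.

Apply Bayes' rule: the posterior for each component is proportional to its prior times its likelihood at x.
Evaluate each component's likelihood at the observed value:
  L_1 = 0.100974
  L_2 = 0.103538
  L_3 = 0.0885226
Unnormalised posteriors:
  π_1·L_1 = 0.49 × 0.100974 = 0.0494772
  π_2·L_2 = 0.22 × 0.103538 = 0.0227784
  π_3·L_3 = 0.29 × 0.0885226 = 0.0256716
Sum: 0.0494772 + 0.0227784 + 0.0256716 = 0.0979271
Responsibility of Condition 3: 0.0256716 / 0.0979271 ≈ 0.2621

0.2621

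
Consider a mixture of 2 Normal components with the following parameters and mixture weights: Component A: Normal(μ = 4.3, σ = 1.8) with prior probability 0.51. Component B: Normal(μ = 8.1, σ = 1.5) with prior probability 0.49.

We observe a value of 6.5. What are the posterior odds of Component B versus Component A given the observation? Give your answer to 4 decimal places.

Since P(k|x) ∝ π_k f_k(x), the posterior odds are π_i f_i(x) / (π_j f_j(x)).
Evaluate each component's likelihood at the observed value:
  f_A = (1/(1.8·√(2π)))·exp(−(6.5−4.3)²/(2·1.8²)) = 0.221635·exp(-0.74691) = 0.105016
  f_B = (1/(1.5·√(2π)))·exp(−(6.5−8.1)²/(2·1.5²)) = 0.265962·exp(-0.56889) = 0.150575
0.0737819 / 0.0535584 ≈ 1.3776

1.3776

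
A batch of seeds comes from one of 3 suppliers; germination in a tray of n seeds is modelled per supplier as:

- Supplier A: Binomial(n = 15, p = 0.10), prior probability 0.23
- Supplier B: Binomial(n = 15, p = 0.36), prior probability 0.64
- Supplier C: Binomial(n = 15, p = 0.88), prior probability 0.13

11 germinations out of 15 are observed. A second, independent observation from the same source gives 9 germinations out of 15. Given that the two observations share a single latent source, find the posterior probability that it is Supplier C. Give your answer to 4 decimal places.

Posterior ∝ prior × likelihood, so P(k | x) ∝ w_k f_k(x); normalise over all components.
Since both observations come from the same component, the likelihood for component k is f_k(x₁)·f_k(x₂).
  f_A = [C(15,11)·0.10^11·0.90^4 = 1365·1e-11·0.6561 = 8.95577e-09] × [2.65986e-06] = 2.38211e-14
  f_B = [C(15,11)·0.36^11·0.64^4 = 1365·1.31622e-05·0.167772 = 0.00301426] × [0.0349306] = 0.00010529
  f_C = [C(15,11)·0.88^11·0.12^4 = 1365·0.245081·0.00020736 = 0.0693693] × [0.00472972] = 0.000328097
Multiply by the mixture weights:
  w_A·f_A = 0.23 × 2.38211e-14 = 5.47885e-15
  w_B·f_B = 0.64 × 0.00010529 = 6.73855e-05
  w_C·f_C = 0.13 × 0.000328097 = 4.26526e-05
Denominator: 5.47885e-15 + 6.73855e-05 + 4.26526e-05 = 0.000110038
Responsibility of Supplier C: 4.26526e-05 / 0.000110038 ≈ 0.3876

0.3876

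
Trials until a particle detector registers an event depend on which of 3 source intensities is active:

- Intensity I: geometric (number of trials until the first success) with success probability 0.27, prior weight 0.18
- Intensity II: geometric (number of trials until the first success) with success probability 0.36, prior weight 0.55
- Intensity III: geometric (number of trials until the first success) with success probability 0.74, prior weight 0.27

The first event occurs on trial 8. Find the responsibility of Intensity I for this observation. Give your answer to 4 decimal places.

Posterior ∝ prior × likelihood, so P(k | x) ∝ P(Z=k) f_k(x); normalise over all components.
Geometric probabilities:
  f_I = 0.27·(1−0.27)^7 = 0.27·0.110474 = 0.029828
  f_II = 0.36·(1−0.36)^7 = 0.36·0.0439805 = 0.015833
  f_III = 0.74·(1−0.74)^7 = 0.74·8.03181e-05 = 5.94354e-05
Prior × likelihood for each component:
  P(Z=I)·f_I = 0.18 × 0.029828 = 0.00536904
  P(Z=II)·f_II = 0.55 × 0.015833 = 0.00870813
  P(Z=III)·f_III = 0.27 × 5.94354e-05 = 1.60476e-05
Marginal: 0.00536904 + 0.00870813 + 1.60476e-05 = 0.0140932
P(Intensity I | x) ≈ 0.3810

0.3810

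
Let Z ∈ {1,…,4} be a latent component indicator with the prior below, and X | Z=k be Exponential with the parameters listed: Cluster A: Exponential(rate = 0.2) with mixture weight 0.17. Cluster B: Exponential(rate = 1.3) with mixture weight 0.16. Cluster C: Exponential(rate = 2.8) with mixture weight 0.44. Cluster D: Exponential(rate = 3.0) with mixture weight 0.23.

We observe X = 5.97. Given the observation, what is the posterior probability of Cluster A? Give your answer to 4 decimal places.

P(component k | x) = π_k·f_k(x) / marginal(x), where marginal(x) = Σ_j π_j·f_j(x).
Exponential densities:
  p_A = 0.2·e^(−0.2·5.97) = 0.2·e^(−1.1940) = 0.0606014
  p_B = 1.3·e^(−1.3·5.97) = 1.3·e^(−7.7610) = 0.000553839
  p_C = 2.8·e^(−2.8·5.97) = 2.8·e^(−16.7160) = 1.5399e-07
  p_D = 3.0·e^(−3.0·5.97) = 3.0·e^(−17.9100) = 4.99928e-08
Prior × likelihood for each component:
  π_A·p_A = 0.17 × 0.0606014 = 0.0103022
  π_B·p_B = 0.16 × 0.000553839 = 8.86143e-05
  π_C·p_C = 0.44 × 1.5399e-07 = 6.77554e-08
  π_D·p_D = 0.23 × 4.99928e-08 = 1.14983e-08
Normaliser: 0.0103022 + 8.86143e-05 + 6.77554e-08 + 1.14983e-08 = 0.0103909
Responsibility of Cluster A: 0.0103022 / 0.0103909 ≈ 0.9915

0.9915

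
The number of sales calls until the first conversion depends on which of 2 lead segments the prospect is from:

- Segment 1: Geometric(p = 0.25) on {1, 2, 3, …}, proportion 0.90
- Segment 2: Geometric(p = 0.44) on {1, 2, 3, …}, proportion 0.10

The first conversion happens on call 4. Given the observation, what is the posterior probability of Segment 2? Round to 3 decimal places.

Posterior ∝ prior × likelihood, so P(k | x) ∝ π_k f_k(x); normalise over all components.
Geometric probabilities:
  p_1 = 0.105469
  p_2 = 0.077271
Unnormalised posteriors:
  π_1·p_1 = 0.90 × 0.105469 = 0.0949219
  π_2·p_2 = 0.10 × 0.077271 = 0.0077271
Evidence: 0.0949219 + 0.0077271 = 0.102649
Responsibility of Segment 2: 0.0077271 / 0.102649 ≈ 0.075

0.075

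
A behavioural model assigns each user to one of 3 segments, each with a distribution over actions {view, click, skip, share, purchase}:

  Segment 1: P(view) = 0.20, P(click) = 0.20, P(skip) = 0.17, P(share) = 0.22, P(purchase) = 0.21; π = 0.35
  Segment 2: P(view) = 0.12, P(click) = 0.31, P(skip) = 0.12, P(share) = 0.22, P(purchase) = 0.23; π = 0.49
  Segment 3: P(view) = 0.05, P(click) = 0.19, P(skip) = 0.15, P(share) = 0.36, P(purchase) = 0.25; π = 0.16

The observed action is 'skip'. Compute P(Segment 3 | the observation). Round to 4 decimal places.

0.1687

By Bayes' theorem, P(k | x) = π_k f_k(x) / Σ_j π_j f_j(x).
Evaluate each component's likelihood at the observed value:
  L_1 = 0.17
  L_2 = 0.12
  L_3 = 0.15
Unnormalised posteriors:
  π_1·L_1 = 0.35 × 0.17 = 0.0595
  π_2·L_2 = 0.49 × 0.12 = 0.0588
  π_3·L_3 = 0.16 × 0.15 = 0.024
Evidence: 0.0595 + 0.0588 + 0.024 = 0.1423
P(Segment 3 | the observation) = 0.024 / 0.1423 ≈ 0.1687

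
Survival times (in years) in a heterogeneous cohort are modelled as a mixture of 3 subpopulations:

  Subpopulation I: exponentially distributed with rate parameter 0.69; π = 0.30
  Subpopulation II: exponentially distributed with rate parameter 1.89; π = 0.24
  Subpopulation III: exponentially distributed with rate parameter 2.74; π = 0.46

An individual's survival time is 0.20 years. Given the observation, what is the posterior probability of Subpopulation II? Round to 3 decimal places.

0.255

By Bayes' theorem, P(k | x) = w_k f_k(x) / Σ_j w_j f_j(x).
Exponential densities:
  p_I = 0.601058
  p_II = 1.29509
  p_III = 1.58401
Multiply by the mixture weights:
  w_I·p_I = 0.30 × 0.601058 = 0.180317
  w_II·p_II = 0.24 × 1.29509 = 0.310821
  w_III·p_III = 0.46 × 1.58401 = 0.728643
Evidence: 0.180317 + 0.310821 + 0.728643 = 1.21978
P(Subpopulation II | the observation) ≈ 0.255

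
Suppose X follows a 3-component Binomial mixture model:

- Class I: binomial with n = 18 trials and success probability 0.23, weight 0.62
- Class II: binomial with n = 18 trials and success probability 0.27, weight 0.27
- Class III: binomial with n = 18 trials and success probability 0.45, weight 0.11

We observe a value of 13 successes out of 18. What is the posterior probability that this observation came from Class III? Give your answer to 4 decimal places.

0.9822

Apply Bayes' rule: the posterior for each component is proportional to its prior times its likelihood at x.
Binomial probabilities:
  L_I = C(18,13)·0.23^13·0.77^5 = 8568·5.04036e-09·0.270678 = 1.16895e-05
  L_II = C(18,13)·0.27^13·0.73^5 = 8568·4.05256e-08·0.207307 = 7.19818e-05
  L_III = C(18,13)·0.45^13·0.55^5 = 8568·3.10286e-05·0.0503284 = 0.01338
Multiply by the mixture weights:
  P(Z=I)·L_I = 0.62 × 1.16895e-05 = 7.24747e-06
  P(Z=II)·L_II = 0.27 × 7.19818e-05 = 1.94351e-05
  P(Z=III)·L_III = 0.11 × 0.01338 = 0.0014718
Marginal: 7.24747e-06 + 1.94351e-05 + 0.0014718 = 0.00149848
P(Class III | x) = 0.0014718 / 0.00149848 ≈ 0.9822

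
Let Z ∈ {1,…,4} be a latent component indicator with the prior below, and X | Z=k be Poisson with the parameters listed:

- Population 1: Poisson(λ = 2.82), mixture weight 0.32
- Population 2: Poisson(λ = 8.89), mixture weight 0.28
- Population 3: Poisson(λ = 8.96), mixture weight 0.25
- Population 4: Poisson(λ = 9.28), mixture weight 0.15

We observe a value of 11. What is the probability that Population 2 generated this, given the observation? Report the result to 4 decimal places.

0.4015

By Bayes' theorem, P(k | x) = π_k f_k(x) / Σ_j π_j f_j(x).
Evaluate each component's likelihood at the observed value:
  f_1 = 0.000133929
  f_2 = 0.0945988
  f_3 = 0.096151
  f_4 = 0.102712
Multiply by the mixture weights:
  π_1·f_1 = 0.32 × 0.000133929 = 4.28572e-05
  π_2·f_2 = 0.28 × 0.0945988 = 0.0264877
  π_3·f_3 = 0.25 × 0.096151 = 0.0240378
  π_4·f_4 = 0.15 × 0.102712 = 0.0154067
Evidence: 4.28572e-05 + 0.0264877 + 0.0240378 + 0.0154067 = 0.065975
Responsibility of Population 2: 0.0264877 / 0.065975 ≈ 0.4015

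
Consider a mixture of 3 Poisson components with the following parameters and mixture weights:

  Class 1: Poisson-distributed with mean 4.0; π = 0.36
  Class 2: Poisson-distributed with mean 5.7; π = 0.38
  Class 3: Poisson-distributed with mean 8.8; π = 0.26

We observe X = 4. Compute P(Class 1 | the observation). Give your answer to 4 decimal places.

0.5170

Apply Bayes' rule: the posterior for each component is proportional to its prior times its likelihood at x.
Evaluate each component's likelihood at the observed value:
  L_1 = e^(−4.0)·4.0^4/4! = 0.195367
  L_2 = e^(−5.7)·5.7^4/4! = 0.147167
  L_3 = e^(−8.8)·8.8^4/4! = 0.0376641
Unnormalised posteriors:
  π_1·L_1 = 0.36 × 0.195367 = 0.0703321
  π_2·L_2 = 0.38 × 0.147167 = 0.0559234
  π_3·L_3 = 0.26 × 0.0376641 = 0.00979268
Marginal: 0.0703321 + 0.0559234 + 0.00979268 = 0.136048
P(Class 1 | x) ≈ 0.5170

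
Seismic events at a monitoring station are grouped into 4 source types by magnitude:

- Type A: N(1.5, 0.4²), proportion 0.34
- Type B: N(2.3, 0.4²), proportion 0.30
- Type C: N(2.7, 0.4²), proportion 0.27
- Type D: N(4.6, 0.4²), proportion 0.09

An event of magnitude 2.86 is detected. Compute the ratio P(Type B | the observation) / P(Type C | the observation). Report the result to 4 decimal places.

0.4517

Since P(k|x) ∝ π_k f_k(x), the posterior odds are π_i f_i(x) / (π_j f_j(x)).
Component likelihoods at x = 2.86:
  L_A = 0.00308055
  L_B = 0.374319
  L_C = 0.920675
  L_D = 7.76035e-05
Posterior odds = (π_B·L_B) / (π_C·L_C) = (0.30·0.374319) / (0.27·0.920675) = 0.112296 / 0.248582 ≈ 0.4517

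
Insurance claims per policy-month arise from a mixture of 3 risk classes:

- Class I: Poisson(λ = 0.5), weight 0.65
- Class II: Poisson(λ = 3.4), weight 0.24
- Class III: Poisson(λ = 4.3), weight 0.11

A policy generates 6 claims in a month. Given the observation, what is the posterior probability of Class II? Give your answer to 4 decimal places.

Posterior ∝ prior × likelihood, so P(k | x) ∝ w_k f_k(x); normalise over all components.
Component likelihoods at x = 6 claims:
  f_I = e^(−0.5)·0.5^6/6! = 1.31626e-05
  f_II = e^(−3.4)·3.4^6/6! = 0.0716044
  f_III = e^(−4.3)·4.3^6/6! = 0.119127
Unnormalised posteriors:
  w_I·f_I = 0.65 × 1.31626e-05 = 8.55566e-06
  w_II·f_II = 0.24 × 0.0716044 = 0.0171851
  w_III·f_III = 0.11 × 0.119127 = 0.013104
Marginal: 8.55566e-06 + 0.0171851 + 0.013104 = 0.0302976
So the posterior for Class II is 0.0171851 / 0.0302976 ≈ 0.5672.

0.5672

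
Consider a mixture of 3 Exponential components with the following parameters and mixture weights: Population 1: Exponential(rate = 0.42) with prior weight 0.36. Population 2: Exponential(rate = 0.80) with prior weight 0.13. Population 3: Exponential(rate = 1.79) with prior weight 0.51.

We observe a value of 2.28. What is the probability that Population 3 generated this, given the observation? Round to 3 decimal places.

Apply Bayes' rule: the posterior for each component is proportional to its prior times its likelihood at x.
Exponential densities:
  L_1 = 0.42·e^(−0.42·2.28) = 0.42·e^(−0.9576) = 0.161201
  L_2 = 0.80·e^(−0.80·2.28) = 0.80·e^(−1.8240) = 0.129103
  L_3 = 1.79·e^(−1.79·2.28) = 1.79·e^(−4.0812) = 0.0302281
Prior × likelihood for each component:
  w_1·L_1 = 0.36 × 0.161201 = 0.0580325
  w_2·L_2 = 0.13 × 0.129103 = 0.0167834
  w_3·L_3 = 0.51 × 0.0302281 = 0.0154163
Denominator: 0.0580325 + 0.0167834 + 0.0154163 = 0.0902322
P(Population 3 | the observation) ≈ 0.171

0.171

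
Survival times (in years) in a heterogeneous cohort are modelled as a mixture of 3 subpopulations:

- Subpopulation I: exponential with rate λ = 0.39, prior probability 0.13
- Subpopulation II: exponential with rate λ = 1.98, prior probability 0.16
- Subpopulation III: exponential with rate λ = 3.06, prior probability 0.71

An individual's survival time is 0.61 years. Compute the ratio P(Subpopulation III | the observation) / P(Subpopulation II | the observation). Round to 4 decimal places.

Since P(k|x) ∝ π_k f_k(x), the posterior odds are π_i f_i(x) / (π_j f_j(x)).
Exponential densities:
  f_I = 0.39·e^(−0.39·0.61) = 0.39·e^(−0.2379) = 0.30743
  f_II = 1.98·e^(−1.98·0.61) = 1.98·e^(−1.2078) = 0.591731
  f_III = 3.06·e^(−3.06·0.61) = 3.06·e^(−1.8666) = 0.473225
Posterior odds = (π_III·f_III) / (π_II·f_II) = (0.71·0.473225) / (0.16·0.591731) = 0.335989 / 0.094677 ≈ 3.5488

3.5488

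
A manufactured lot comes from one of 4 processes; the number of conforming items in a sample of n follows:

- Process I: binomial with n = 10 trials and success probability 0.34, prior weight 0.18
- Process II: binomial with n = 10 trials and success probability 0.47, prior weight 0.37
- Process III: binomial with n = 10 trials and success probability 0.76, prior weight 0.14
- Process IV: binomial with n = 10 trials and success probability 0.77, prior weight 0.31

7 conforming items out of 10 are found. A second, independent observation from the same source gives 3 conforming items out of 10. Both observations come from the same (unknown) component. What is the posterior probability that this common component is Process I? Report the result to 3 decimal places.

The responsibility of component k is w_k f_k(x) divided by Σ_j w_j f_j(x).
Since both observations come from the same component, the likelihood for component k is f_k(x₁)·f_k(x₂).
  f_I = [0.0181203] × [0.257292] = 0.0046622
  f_II = [0.0905094] × [0.146354] = 0.0132465
  f_III = [0.242946] × [0.00241602] = 0.000586963
  f_IV = [0.234315] × [0.0018653] = 0.000437067
Prior × likelihood for each component:
  w_I·f_I = 0.18 × 0.0046622 = 0.000839196
  w_II·f_II = 0.37 × 0.0132465 = 0.00490119
  w_III·f_III = 0.14 × 0.000586963 = 8.21748e-05
  w_IV·f_IV = 0.31 × 0.000437067 = 0.000135491
Evidence: 0.000839196 + 0.00490119 + 8.21748e-05 + 0.000135491 = 0.00595805
P(Process I | x₁,x₂) = 0.000839196 / 0.00595805 ≈ 0.141

0.141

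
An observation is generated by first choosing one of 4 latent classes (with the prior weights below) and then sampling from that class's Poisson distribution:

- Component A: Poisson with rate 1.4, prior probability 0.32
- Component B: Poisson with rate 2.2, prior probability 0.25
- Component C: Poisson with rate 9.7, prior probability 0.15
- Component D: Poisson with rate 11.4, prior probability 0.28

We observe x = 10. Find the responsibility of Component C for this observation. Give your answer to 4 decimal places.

By Bayes' theorem, P(k | x) = w_k f_k(x) / Σ_j w_j f_j(x).
Poisson probabilities:
  f_A = 1.96564e-06
  f_B = 8.10991e-05
  f_C = 0.124537
  f_D = 0.114374
Weight by the priors:
  w_A·f_A = 0.32 × 1.96564e-06 = 6.29006e-07
  w_B·f_B = 0.25 × 8.10991e-05 = 2.02748e-05
  w_C·f_C = 0.15 × 0.124537 = 0.0186805
  w_D·f_D = 0.28 × 0.114374 = 0.0320248
Normaliser: 6.29006e-07 + 2.02748e-05 + 0.0186805 + 0.0320248 = 0.0507262
So the posterior for Component C is 0.0186805 / 0.0507262 ≈ 0.3683.

0.3683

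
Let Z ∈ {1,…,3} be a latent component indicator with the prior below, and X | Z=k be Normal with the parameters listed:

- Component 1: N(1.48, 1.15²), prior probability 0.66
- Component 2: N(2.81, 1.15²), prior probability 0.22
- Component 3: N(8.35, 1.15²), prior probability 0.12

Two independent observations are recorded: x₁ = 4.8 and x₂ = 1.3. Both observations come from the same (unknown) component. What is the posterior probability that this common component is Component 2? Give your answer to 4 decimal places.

Posterior ∝ prior × likelihood, so P(k | x) ∝ π_k f_k(x); normalise over all components.
Since both observations come from the same component, the likelihood for component k is f_k(x₁)·f_k(x₂).
  L_1 = [0.0053752] × [0.342683] = 0.00184199
  L_2 = [0.0776221] × [0.146498] = 0.0113715
  L_3 = [0.00295768] × [2.39516e-09] = 7.08411e-12
Multiply by the mixture weights:
  π_1·L_1 = 0.66 × 0.00184199 = 0.00121571
  π_2·L_2 = 0.22 × 0.0113715 = 0.00250173
  π_3·L_3 = 0.12 × 7.08411e-12 = 8.50093e-13
Marginal: 0.00121571 + 0.00250173 + 8.50093e-13 = 0.00371744
P(Component 2 | x) = 0.00250173 / 0.00371744 ≈ 0.6730

0.6730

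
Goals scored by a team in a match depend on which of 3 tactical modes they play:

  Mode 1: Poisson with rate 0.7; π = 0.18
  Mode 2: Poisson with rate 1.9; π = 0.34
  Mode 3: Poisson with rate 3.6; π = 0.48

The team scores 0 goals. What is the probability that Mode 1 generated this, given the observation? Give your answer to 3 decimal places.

0.583

P(component k | x) = w_k·f_k(x) / marginal(x), where marginal(x) = Σ_j w_j·f_j(x).
Poisson probabilities:
  f_1 = e^(−0.7)·0.7^0/0! = 0.496585
  f_2 = e^(−1.9)·1.9^0/0! = 0.149569
  f_3 = e^(−3.6)·3.6^0/0! = 0.0273237
Prior × likelihood for each component:
  w_1·f_1 = 0.18 × 0.496585 = 0.0893854
  w_2·f_2 = 0.34 × 0.149569 = 0.0508533
  w_3·f_3 = 0.48 × 0.0273237 = 0.0131154
Evidence: 0.0893854 + 0.0508533 + 0.0131154 = 0.153354
P(Mode 1 | 0 goals) = 0.0893854 / 0.153354 ≈ 0.583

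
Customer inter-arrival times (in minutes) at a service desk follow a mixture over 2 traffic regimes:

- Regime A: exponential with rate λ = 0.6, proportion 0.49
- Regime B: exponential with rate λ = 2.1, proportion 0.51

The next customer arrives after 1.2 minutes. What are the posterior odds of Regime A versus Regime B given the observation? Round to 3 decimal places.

1.661

Since P(k|x) ∝ w_k f_k(x), the posterior odds are w_i f_i(x) / (w_j f_j(x)).
Component likelihoods at x = 1.2 minutes:
  p_A = 0.6·e^(−0.6·1.2) = 0.6·e^(−0.7200) = 0.292051
  p_B = 2.1·e^(−2.1·1.2) = 2.1·e^(−2.5200) = 0.168965
Odds = (0.49/0.51) × (0.292051/0.168965) = 0.960784 × 1.72847 ≈ 1.661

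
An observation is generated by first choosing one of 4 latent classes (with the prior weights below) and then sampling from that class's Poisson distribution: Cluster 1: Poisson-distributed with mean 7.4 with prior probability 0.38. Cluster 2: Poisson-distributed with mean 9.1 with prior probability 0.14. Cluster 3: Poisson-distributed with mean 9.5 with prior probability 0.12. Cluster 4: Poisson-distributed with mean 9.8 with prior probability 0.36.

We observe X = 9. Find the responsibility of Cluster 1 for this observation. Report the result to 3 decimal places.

0.348

Posterior ∝ prior × likelihood, so P(k | x) ∝ π_k f_k(x); normalise over all components.
Poisson probabilities:
  L_1 = 0.112084
  L_2 = 0.131683
  L_3 = 0.130003
  L_4 = 0.127405
Weight by the priors:
  π_1·L_1 = 0.38 × 0.112084 = 0.0425919
  π_2·L_2 = 0.14 × 0.131683 = 0.0184356
  π_3·L_3 = 0.12 × 0.130003 = 0.0156003
  π_4·L_4 = 0.36 × 0.127405 = 0.0458657
Denominator: 0.0425919 + 0.0184356 + 0.0156003 + 0.0458657 = 0.122494
Responsibility of Cluster 1: 0.0425919 / 0.122494 ≈ 0.348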